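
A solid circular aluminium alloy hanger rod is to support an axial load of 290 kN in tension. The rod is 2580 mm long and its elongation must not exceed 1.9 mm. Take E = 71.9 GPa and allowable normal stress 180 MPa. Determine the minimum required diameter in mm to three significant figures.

83.5 mm

Required area A ≥ P/σ_allow = 290000/180 = 1611 mm².
For a solid circular section, d ≥ √(4A/π) = 45.29 mm.
Elongation limit: A ≥ PL/(Eδ_allow) = 290000·2580/(71900·1.9) = 5477 mm² ⇒ d ≥ 83.51 mm.
The elongation limit governs.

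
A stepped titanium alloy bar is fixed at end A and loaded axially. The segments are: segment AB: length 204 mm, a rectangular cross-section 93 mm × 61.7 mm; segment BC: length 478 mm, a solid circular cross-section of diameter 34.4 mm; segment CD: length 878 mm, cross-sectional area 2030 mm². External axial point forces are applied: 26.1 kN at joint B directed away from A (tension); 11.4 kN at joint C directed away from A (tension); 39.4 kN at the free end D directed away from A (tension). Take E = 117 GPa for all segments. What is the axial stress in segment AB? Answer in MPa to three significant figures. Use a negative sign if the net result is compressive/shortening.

Internal axial forces (sectioning from the free end, tension +): N_CD = 39.4 kN, N_BC = 50.8 kN, N_AB = 76.9 kN.
A_AB = 5738 mm².
σ_AB = N_AB/A_AB = 76900/5738 = 13.4 MPa.

13.4 MPa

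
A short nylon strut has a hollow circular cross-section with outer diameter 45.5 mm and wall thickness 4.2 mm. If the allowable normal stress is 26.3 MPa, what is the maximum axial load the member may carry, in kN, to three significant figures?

A = 544.9 mm².
P_max = σ_allow · A = 26.3 · 544.9 = 14330 N = 14.33 kN.

14.3 kN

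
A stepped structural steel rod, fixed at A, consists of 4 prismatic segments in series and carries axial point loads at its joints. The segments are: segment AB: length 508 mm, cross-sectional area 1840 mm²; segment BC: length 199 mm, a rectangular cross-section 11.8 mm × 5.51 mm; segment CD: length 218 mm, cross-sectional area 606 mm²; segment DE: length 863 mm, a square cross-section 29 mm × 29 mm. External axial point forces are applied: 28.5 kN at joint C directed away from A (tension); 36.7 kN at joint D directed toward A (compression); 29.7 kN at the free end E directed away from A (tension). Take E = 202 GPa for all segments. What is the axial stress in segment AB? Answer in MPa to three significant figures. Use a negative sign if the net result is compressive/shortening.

11.7 MPa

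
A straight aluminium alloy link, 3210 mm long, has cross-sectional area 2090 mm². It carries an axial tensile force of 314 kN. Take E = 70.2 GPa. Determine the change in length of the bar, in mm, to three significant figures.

6.87 mm

δ_mech = NL/(AE) = 314000·3210/(2090·70200) = 6.87 mm.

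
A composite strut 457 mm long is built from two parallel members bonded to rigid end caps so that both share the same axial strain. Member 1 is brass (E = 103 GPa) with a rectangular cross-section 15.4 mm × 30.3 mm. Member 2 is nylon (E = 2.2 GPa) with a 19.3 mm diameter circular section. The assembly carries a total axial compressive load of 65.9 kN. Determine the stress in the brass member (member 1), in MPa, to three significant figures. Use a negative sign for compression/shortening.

A_1 = 466.6 mm².
A_2 = 292.6 mm².
Equal strain + equilibrium ⇒ each member carries load in proportion to AE: A₁E₁ = 48060000 N, A₂E₂ = 643600 N, ΣAE = 48710000 N.
σ₁ = P·E₁/ΣAE = -65900·103000/48710000 = -139.4 MPa.

-139 MPa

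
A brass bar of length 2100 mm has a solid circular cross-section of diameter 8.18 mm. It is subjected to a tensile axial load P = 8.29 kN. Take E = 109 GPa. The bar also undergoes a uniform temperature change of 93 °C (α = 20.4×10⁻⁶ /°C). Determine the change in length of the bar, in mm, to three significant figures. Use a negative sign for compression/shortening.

A = 52.55 mm².
δ_mech = NL/(AE) = 8290·2100/(52.55·109000) = 3.039 mm.
δ_thermal = αLΔT = 20.4e-6·2100·93 = 3.984 mm.
δ = δ_mech + δ_thermal = 7.023 mm.

7.02 mm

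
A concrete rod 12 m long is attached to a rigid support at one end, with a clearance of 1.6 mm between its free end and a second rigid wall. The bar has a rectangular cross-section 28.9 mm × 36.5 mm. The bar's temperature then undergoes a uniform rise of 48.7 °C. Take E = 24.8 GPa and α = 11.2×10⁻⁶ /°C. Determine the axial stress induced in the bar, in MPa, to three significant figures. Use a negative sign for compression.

-10.2 MPa

Free thermal expansion αLΔT = 11.2e-6 · 12000 · 48.7 = 6.545 mm.
The walls engage after the gap closes; constrained expansion = 6.545 − 1.6 = 4.945 mm.
The walls impose strain ε = −(4.945)/12000 = -4.1211e-04; σ = Eε = 24800 · -4.1211e-04 = -10.22 MPa.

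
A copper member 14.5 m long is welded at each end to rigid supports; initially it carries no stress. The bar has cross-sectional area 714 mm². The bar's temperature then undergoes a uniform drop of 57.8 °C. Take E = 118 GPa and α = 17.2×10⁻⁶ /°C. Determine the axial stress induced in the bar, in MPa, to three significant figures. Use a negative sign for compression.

Free thermal expansion αLΔT = 17.2e-6 · 14500 · -57.8 = -14.42 mm.
The walls impose strain ε = −(-14.42)/14500 = 9.9416e-04; σ = Eε = 118000 · 9.9416e-04 = 117.3 MPa.

117 MPa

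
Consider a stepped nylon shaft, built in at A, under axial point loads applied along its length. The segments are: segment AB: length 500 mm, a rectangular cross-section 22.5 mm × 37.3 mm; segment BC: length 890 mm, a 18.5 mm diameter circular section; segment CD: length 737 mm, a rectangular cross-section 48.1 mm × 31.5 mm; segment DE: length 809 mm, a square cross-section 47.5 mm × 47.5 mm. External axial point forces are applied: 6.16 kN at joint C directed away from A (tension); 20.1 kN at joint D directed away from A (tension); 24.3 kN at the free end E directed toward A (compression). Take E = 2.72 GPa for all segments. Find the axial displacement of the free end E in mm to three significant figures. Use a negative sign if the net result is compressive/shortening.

-1.14 mm

Internal axial forces (sectioning from the free end, tension +): N_DE = -24.3 kN, N_CD = -4.2 kN, N_BC = 1.96 kN, N_AB = 1.96 kN.
A_AB = 839.2 mm².
A_BC = 268.8 mm².
A_CD = 1515 mm².
A_DE = 2256 mm².
δ_AB = 1960·500/(839.2·2720) = 0.4293 mm
δ_BC = 1960·890/(268.8·2720) = 2.386 mm
δ_CD = -4200·737/(1515·2720) = -0.7511 mm
δ_DE = -24300·809/(2256·2720) = -3.203 mm
δ = Σδ_i = -1.139 mm.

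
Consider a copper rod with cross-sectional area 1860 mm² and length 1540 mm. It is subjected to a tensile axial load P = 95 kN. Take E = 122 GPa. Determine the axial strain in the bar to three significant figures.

4.19e-04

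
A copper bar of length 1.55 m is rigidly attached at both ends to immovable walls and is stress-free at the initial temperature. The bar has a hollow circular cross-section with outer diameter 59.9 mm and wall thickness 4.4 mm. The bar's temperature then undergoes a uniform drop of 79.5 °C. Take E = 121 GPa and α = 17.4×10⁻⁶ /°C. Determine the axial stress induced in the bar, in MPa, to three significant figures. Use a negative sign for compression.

167 MPa

Free thermal expansion αLΔT = 17.4e-6 · 1550 · -79.5 = -2.144 mm.
The walls impose strain ε = −(-2.144)/1550 = 1.3833e-03; σ = Eε = 121000 · 1.3833e-03 = 167.4 MPa.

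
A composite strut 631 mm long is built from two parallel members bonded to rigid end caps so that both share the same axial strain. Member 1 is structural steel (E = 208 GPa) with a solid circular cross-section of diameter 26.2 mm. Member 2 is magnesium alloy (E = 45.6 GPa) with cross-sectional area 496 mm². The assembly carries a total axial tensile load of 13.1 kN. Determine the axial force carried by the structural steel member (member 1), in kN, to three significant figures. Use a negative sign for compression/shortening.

A_1 = 539.1 mm².
Equal strain + equilibrium ⇒ each member carries load in proportion to AE: A₁E₁ = 112100000 N, A₂E₂ = 22620000 N, ΣAE = 134800000 N.
F₁ = P·A₁E₁/ΣAE = 13100·112100000/134800000 = 10900 N.

10.9 kN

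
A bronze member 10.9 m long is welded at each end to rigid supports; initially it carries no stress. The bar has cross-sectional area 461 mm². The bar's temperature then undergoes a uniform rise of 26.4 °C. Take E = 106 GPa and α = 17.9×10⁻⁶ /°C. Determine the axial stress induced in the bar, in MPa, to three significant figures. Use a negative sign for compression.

Free thermal expansion αLΔT = 17.9e-6 · 10900 · 26.4 = 5.151 mm.
The walls impose strain ε = −(5.151)/10900 = -4.7256e-04; σ = Eε = 106000 · -4.7256e-04 = -50.09 MPa.

-50.1 MPa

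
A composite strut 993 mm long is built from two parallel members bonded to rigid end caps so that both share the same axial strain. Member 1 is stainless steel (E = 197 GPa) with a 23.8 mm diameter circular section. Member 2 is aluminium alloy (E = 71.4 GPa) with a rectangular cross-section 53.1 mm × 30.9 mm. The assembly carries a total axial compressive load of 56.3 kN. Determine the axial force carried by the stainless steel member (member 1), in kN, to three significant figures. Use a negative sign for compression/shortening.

-24.1 kN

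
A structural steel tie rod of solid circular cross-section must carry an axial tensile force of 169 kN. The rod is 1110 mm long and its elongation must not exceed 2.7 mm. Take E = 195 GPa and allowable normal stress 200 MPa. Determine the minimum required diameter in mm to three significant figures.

Required area A ≥ P/σ_allow = 169000/200 = 845 mm².
For a solid circular section, d ≥ √(4A/π) = 32.8 mm.
Elongation limit: A ≥ PL/(Eδ_allow) = 169000·1110/(195000·2.7) = 356.3 mm² ⇒ d ≥ 21.3 mm.
The stress limit governs.

32.8 mm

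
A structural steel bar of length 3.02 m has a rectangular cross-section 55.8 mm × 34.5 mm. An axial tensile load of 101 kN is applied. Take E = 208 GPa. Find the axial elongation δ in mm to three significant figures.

A = 1925 mm².
δ_mech = NL/(AE) = 101000·3020/(1925·208000) = 0.7617 mm.

0.762 mm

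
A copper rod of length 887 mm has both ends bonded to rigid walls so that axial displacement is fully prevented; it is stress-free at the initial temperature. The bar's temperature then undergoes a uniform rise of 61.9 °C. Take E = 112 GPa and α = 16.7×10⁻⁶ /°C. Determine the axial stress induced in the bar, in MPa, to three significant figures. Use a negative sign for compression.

-116 MPa

Free thermal expansion αLΔT = 16.7e-6 · 887 · 61.9 = 0.9169 mm.
The walls impose strain ε = −(0.9169)/887 = -1.0337e-03; σ = Eε = 112000 · -1.0337e-03 = -115.8 MPa.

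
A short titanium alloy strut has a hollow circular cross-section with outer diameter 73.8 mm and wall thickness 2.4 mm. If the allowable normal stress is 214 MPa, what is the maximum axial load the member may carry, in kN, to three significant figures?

115 kN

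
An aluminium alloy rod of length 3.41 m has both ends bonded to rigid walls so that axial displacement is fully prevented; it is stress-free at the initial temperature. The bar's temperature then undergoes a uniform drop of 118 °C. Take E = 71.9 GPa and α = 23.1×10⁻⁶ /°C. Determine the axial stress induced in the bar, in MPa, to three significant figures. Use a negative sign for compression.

Free thermal expansion αLΔT = 23.1e-6 · 3410 · -118 = -9.295 mm.
The walls impose strain ε = −(-9.295)/3410 = 2.7258e-03; σ = Eε = 71900 · 2.7258e-03 = 196 MPa.

196 MPa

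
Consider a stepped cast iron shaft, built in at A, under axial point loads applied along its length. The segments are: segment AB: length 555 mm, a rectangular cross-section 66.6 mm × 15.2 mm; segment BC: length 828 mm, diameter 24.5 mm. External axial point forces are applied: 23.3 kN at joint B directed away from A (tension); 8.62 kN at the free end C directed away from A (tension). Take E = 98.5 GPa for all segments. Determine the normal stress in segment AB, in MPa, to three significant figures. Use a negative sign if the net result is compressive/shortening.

31.5 MPa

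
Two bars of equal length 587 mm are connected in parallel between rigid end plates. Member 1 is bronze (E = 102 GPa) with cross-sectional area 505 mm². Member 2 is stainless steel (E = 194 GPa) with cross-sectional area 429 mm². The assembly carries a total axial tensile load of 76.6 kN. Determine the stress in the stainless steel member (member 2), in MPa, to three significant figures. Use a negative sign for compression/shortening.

110 MPa

Equal strain + equilibrium ⇒ each member carries load in proportion to AE: A₁E₁ = 51510000 N, A₂E₂ = 83230000 N, ΣAE = 134700000 N.
σ₂ = P·E₂/ΣAE = 76600·194000/134700000 = 110.3 MPa.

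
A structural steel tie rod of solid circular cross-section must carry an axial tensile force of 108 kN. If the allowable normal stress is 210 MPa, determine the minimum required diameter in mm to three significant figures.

25.6 mm

Required area A ≥ P/σ_allow = 108000/210 = 514.3 mm².
For a solid circular section, d ≥ √(4A/π) = 25.59 mm.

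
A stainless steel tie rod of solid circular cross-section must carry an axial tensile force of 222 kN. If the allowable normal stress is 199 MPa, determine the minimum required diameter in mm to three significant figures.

37.7 mm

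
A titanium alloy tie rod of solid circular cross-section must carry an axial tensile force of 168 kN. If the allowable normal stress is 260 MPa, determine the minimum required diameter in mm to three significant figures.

28.7 mm

Required area A ≥ P/σ_allow = 168000/260 = 646.2 mm².
For a solid circular section, d ≥ √(4A/π) = 28.68 mm.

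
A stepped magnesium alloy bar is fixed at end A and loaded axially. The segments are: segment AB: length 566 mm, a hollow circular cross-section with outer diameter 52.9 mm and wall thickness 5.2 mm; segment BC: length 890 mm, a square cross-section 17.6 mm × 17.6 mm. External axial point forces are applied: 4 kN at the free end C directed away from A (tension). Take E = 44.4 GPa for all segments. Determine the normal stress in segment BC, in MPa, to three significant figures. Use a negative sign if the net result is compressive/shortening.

Internal axial forces (sectioning from the free end, tension +): N_BC = 4 kN, N_AB = 4 kN.
A_BC = 309.8 mm².
σ_BC = N_BC/A_BC = 4000/309.8 = 12.91 MPa.

12.9 MPa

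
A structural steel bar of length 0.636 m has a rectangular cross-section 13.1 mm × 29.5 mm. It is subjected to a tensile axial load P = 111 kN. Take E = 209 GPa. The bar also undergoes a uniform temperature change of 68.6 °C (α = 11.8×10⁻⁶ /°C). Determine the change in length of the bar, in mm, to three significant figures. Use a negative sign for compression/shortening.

1.39 mm

A = 386.4 mm².
δ_mech = NL/(AE) = 111000·636/(386.4·209000) = 0.8741 mm.
δ_thermal = αLΔT = 11.8e-6·636·68.6 = 0.5148 mm.
δ = δ_mech + δ_thermal = 1.389 mm.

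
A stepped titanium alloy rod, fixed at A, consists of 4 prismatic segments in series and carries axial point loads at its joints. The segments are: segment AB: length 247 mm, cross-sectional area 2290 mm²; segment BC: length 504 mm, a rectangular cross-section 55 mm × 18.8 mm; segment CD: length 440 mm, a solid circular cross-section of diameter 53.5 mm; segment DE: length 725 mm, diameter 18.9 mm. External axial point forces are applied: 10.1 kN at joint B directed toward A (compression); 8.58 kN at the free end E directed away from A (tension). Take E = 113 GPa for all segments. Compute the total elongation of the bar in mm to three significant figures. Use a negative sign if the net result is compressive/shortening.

0.247 mm

Internal axial forces (sectioning from the free end, tension +): N_DE = 8.58 kN, N_CD = 8.58 kN, N_BC = 8.58 kN, N_AB = -1.52 kN.
A_BC = 1034 mm².
A_CD = 2248 mm².
A_DE = 280.6 mm².
δ_AB = -1520·247/(2290·113000) = -0.001451 mm
δ_BC = 8580·504/(1034·113000) = 0.03701 mm
δ_CD = 8580·440/(2248·113000) = 0.01486 mm
δ_DE = 8580·725/(280.6·113000) = 0.1962 mm
δ = Σδ_i = 0.2466 mm.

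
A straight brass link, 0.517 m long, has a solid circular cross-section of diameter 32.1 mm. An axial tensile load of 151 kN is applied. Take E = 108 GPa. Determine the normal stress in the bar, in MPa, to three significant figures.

187 MPa

A = 809.3 mm².
σ = N/A = 151000/809.3 = 186.6 MPa.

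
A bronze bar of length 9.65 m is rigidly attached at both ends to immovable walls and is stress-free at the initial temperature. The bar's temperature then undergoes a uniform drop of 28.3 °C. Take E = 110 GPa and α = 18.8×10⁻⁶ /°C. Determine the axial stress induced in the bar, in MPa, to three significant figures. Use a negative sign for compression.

58.5 MPa

Free thermal expansion αLΔT = 18.8e-6 · 9650 · -28.3 = -5.134 mm.
The walls impose strain ε = −(-5.134)/9650 = 5.3204e-04; σ = Eε = 110000 · 5.3204e-04 = 58.52 MPa.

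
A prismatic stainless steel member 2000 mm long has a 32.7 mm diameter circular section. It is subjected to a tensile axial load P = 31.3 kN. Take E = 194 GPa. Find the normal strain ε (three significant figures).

A = 839.8 mm².
σ = N/A = 37.27 MPa; ε = σ/E = 37.27/194000 = 1.921e-04.

1.92e-04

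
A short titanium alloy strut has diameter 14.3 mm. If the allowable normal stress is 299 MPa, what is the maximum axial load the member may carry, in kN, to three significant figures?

48.0 kN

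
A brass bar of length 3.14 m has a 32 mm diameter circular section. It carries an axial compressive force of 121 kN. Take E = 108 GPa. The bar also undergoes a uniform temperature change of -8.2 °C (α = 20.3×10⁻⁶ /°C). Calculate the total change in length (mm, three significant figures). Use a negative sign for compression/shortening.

-4.90 mm

A = 804.2 mm².
δ_mech = NL/(AE) = -121000·3140/(804.2·108000) = -4.374 mm.
δ_thermal = αLΔT = 20.3e-6·3140·-8.2 = -0.5227 mm.
δ = δ_mech + δ_thermal = -4.897 mm.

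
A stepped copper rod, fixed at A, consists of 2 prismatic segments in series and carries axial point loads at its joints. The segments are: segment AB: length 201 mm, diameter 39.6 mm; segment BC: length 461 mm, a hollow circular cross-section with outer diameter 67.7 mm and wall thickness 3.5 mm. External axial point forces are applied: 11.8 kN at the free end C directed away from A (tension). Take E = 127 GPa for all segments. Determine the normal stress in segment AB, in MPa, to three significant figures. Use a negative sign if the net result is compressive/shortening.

Internal axial forces (sectioning from the free end, tension +): N_BC = 11.8 kN, N_AB = 11.8 kN.
A_AB = 1232 mm².
σ_AB = N_AB/A_AB = 11800/1232 = 9.581 MPa.

9.58 MPa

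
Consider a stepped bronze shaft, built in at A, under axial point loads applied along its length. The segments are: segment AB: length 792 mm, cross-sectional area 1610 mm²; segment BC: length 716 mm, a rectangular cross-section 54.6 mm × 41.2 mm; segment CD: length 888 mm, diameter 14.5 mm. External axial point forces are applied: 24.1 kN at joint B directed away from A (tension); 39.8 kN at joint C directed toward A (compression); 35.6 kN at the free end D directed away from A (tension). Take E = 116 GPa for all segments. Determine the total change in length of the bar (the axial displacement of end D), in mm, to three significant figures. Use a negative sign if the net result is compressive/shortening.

1.72 mm

Internal axial forces (sectioning from the free end, tension +): N_CD = 35.6 kN, N_BC = -4.2 kN, N_AB = 19.9 kN.
A_BC = 2250 mm².
A_CD = 165.1 mm².
δ_AB = 19900·792/(1610·116000) = 0.08439 mm
δ_BC = -4200·716/(2250·116000) = -0.01152 mm
δ_CD = 35600·888/(165.1·116000) = 1.65 mm
δ = Σδ_i = 1.723 mm.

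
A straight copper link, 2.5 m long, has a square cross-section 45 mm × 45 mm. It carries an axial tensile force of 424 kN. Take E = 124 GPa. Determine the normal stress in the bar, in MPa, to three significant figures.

209 MPa

A = 2025 mm².
σ = N/A = 424000/2025 = 209.4 MPa.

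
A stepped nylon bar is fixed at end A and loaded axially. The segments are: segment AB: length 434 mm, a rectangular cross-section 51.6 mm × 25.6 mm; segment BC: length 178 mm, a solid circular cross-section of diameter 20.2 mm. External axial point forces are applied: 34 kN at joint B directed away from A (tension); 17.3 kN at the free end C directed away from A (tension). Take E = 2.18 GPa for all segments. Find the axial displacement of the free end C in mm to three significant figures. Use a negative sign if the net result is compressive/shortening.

Internal axial forces (sectioning from the free end, tension +): N_BC = 17.3 kN, N_AB = 51.3 kN.
A_AB = 1321 mm².
A_BC = 320.5 mm².
δ_AB = 51300·434/(1321·2180) = 7.731 mm
δ_BC = 17300·178/(320.5·2180) = 4.408 mm
δ = Σδ_i = 12.14 mm.

12.1 mm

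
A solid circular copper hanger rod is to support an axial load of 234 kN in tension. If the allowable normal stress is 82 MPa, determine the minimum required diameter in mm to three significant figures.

Required area A ≥ P/σ_allow = 234000/82 = 2854 mm².
For a solid circular section, d ≥ √(4A/π) = 60.28 mm.

60.3 mm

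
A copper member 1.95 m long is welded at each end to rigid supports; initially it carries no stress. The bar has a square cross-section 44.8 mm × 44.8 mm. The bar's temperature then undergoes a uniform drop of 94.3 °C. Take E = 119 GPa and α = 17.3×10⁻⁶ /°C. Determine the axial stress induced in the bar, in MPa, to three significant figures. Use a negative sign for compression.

194 MPa

Free thermal expansion αLΔT = 17.3e-6 · 1950 · -94.3 = -3.181 mm.
The walls impose strain ε = −(-3.181)/1950 = 1.6314e-03; σ = Eε = 119000 · 1.6314e-03 = 194.1 MPa.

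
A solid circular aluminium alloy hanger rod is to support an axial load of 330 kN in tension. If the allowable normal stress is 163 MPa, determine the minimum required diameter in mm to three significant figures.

Required area A ≥ P/σ_allow = 330000/163 = 2025 mm².
For a solid circular section, d ≥ √(4A/π) = 50.77 mm.

50.8 mm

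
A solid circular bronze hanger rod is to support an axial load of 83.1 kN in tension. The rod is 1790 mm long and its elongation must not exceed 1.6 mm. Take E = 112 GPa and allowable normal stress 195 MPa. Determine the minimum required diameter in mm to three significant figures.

32.5 mm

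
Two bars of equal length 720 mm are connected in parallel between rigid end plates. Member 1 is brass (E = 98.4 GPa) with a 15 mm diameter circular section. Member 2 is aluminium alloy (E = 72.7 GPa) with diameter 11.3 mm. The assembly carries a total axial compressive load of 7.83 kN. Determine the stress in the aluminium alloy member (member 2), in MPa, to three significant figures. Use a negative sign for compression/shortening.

-23.1 MPa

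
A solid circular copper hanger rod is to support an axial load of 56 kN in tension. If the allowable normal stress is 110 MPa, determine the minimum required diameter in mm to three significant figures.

25.5 mm

Required area A ≥ P/σ_allow = 56000/110 = 509.1 mm².
For a solid circular section, d ≥ √(4A/π) = 25.46 mm.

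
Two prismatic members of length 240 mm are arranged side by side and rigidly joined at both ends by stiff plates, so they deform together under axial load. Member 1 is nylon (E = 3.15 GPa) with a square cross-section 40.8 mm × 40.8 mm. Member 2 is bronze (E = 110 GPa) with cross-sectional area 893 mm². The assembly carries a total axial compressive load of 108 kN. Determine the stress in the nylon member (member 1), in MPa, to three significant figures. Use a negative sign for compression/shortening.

-3.29 MPa

A_1 = 1665 mm².
Equal strain + equilibrium ⇒ each member carries load in proportion to AE: A₁E₁ = 5244000 N, A₂E₂ = 98230000 N, ΣAE = 103500000 N.
σ₁ = P·E₁/ΣAE = -108000·3150/103500000 = -3.288 MPa.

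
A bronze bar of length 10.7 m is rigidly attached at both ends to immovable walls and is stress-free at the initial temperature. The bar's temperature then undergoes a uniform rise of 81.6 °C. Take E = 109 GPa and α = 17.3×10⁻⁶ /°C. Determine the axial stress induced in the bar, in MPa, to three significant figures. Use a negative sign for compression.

Free thermal expansion αLΔT = 17.3e-6 · 10700 · 81.6 = 15.1 mm.
The walls impose strain ε = −(15.1)/10700 = -1.4117e-03; σ = Eε = 109000 · -1.4117e-03 = -153.9 MPa.

-154 MPa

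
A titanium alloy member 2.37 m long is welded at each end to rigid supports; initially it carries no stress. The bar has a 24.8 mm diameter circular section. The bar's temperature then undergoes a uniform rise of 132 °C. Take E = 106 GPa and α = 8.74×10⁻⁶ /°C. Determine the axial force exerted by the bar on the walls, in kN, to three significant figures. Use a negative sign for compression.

-59.1 kN

Free thermal expansion αLΔT = 8.74e-6 · 2370 · 132 = 2.734 mm.
The walls impose strain ε = −(2.734)/2370 = -1.1537e-03; σ = Eε = 106000 · -1.1537e-03 = -122.3 MPa.
Wall reaction R = σ·A = -122.3·483.1 = -59070 N = -59.07 kN.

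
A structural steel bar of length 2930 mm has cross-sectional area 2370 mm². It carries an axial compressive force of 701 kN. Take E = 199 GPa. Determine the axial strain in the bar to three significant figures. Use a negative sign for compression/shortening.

σ = N/A = -295.8 MPa; ε = σ/E = -295.8/199000 = -1.486e-03.

-0.00149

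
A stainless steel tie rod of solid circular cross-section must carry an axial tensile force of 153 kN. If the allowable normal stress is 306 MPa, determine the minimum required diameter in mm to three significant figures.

25.2 mm

Required area A ≥ P/σ_allow = 153000/306 = 500 mm².
For a solid circular section, d ≥ √(4A/π) = 25.23 mm.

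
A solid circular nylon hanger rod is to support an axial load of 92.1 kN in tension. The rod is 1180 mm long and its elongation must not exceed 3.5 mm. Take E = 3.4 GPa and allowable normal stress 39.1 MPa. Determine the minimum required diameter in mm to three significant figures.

Required area A ≥ P/σ_allow = 92100/39.1 = 2355 mm².
For a solid circular section, d ≥ √(4A/π) = 54.76 mm.
Elongation limit: A ≥ PL/(Eδ_allow) = 92100·1180/(3400·3.5) = 9133 mm² ⇒ d ≥ 107.8 mm.
The elongation limit governs.

108 mm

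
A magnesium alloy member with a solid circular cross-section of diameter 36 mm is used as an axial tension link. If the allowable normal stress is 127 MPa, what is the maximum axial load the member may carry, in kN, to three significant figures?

129 kN

A = 1018 mm².
P_max = σ_allow · A = 127 · 1018 = 129300 N = 129.3 kN.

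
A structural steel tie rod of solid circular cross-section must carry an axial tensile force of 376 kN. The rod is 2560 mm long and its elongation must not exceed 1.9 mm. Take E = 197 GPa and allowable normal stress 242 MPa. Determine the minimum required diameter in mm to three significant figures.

57.2 mm

Required area A ≥ P/σ_allow = 376000/242 = 1554 mm².
For a solid circular section, d ≥ √(4A/π) = 44.48 mm.
Elongation limit: A ≥ PL/(Eδ_allow) = 376000·2560/(197000·1.9) = 2572 mm² ⇒ d ≥ 57.22 mm.
The elongation limit governs.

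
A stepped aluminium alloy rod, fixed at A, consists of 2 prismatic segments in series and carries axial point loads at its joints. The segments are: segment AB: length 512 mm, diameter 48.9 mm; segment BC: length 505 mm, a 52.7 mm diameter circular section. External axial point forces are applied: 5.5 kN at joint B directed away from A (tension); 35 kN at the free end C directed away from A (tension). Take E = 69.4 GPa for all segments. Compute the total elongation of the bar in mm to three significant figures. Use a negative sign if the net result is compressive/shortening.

Internal axial forces (sectioning from the free end, tension +): N_BC = 35 kN, N_AB = 40.5 kN.
A_AB = 1878 mm².
A_BC = 2181 mm².
δ_AB = 40500·512/(1878·69400) = 0.1591 mm
δ_BC = 35000·505/(2181·69400) = 0.1168 mm
δ = Σδ_i = 0.2759 mm.

0.276 mm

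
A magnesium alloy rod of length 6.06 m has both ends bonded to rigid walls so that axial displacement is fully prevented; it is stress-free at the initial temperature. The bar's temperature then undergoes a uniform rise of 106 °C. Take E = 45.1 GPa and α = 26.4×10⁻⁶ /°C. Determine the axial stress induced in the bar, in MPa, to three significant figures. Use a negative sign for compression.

-126 MPa

Free thermal expansion αLΔT = 26.4e-6 · 6060 · 106 = 16.96 mm.
The walls impose strain ε = −(16.96)/6060 = -2.7984e-03; σ = Eε = 45100 · -2.7984e-03 = -126.2 MPa.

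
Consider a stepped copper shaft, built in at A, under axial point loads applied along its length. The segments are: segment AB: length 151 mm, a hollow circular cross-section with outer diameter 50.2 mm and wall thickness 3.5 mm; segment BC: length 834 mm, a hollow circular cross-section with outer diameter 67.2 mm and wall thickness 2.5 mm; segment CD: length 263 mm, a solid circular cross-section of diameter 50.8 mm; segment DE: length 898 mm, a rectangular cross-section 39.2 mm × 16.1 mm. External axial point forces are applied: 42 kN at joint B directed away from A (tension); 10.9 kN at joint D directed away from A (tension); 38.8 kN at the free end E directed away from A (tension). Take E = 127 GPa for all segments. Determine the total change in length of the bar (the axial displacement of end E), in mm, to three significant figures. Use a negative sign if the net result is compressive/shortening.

Internal axial forces (sectioning from the free end, tension +): N_DE = 38.8 kN, N_CD = 49.7 kN, N_BC = 49.7 kN, N_AB = 91.7 kN.
A_AB = 513.5 mm².
A_BC = 508.2 mm².
A_CD = 2027 mm².
A_DE = 631.1 mm².
δ_AB = 91700·151/(513.5·127000) = 0.2123 mm
δ_BC = 49700·834/(508.2·127000) = 0.6423 mm
δ_CD = 49700·263/(2027·127000) = 0.05078 mm
δ_DE = 38800·898/(631.1·127000) = 0.4347 mm
δ = Σδ_i = 1.34 mm.

1.34 mm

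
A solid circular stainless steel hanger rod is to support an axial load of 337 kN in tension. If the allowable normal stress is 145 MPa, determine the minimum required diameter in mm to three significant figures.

Required area A ≥ P/σ_allow = 337000/145 = 2324 mm².
For a solid circular section, d ≥ √(4A/π) = 54.4 mm.

54.4 mm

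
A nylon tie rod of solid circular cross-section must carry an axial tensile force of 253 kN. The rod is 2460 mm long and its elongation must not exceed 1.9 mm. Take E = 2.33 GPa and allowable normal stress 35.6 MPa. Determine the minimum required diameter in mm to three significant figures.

Required area A ≥ P/σ_allow = 253000/35.6 = 7107 mm².
For a solid circular section, d ≥ √(4A/π) = 95.12 mm.
Elongation limit: A ≥ PL/(Eδ_allow) = 253000·2460/(2330·1.9) = 140600 mm² ⇒ d ≥ 423.1 mm.
The elongation limit governs.

423 mm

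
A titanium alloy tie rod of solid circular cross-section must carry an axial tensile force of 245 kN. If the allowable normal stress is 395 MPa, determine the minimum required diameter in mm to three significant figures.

28.1 mm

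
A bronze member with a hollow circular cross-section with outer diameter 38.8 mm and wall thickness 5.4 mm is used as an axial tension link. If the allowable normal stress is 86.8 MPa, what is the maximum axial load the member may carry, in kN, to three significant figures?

49.2 kN

A = 566.6 mm².
P_max = σ_allow · A = 86.8 · 566.6 = 49180 N = 49.18 kN.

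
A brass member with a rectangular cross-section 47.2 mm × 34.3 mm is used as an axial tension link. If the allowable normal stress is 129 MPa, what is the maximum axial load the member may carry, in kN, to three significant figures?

209 kN

A = 1619 mm².
P_max = σ_allow · A = 129 · 1619 = 208800 N = 208.8 kN.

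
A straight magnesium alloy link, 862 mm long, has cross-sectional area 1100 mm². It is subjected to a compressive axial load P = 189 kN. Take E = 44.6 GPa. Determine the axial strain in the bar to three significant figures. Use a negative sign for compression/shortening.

σ = N/A = -171.8 MPa; ε = σ/E = -171.8/44600 = -3.852e-03.

-0.00385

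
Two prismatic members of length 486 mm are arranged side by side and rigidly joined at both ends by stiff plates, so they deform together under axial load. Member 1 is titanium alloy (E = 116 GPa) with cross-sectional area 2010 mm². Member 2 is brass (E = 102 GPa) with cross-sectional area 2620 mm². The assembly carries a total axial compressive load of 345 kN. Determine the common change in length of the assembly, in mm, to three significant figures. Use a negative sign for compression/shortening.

-0.335 mm

Equal strain + equilibrium ⇒ each member carries load in proportion to AE: A₁E₁ = 233200000 N, A₂E₂ = 267200000 N, ΣAE = 500400000 N.
δ = PL/ΣAE = -345000·486/500400000 = -0.3351 mm.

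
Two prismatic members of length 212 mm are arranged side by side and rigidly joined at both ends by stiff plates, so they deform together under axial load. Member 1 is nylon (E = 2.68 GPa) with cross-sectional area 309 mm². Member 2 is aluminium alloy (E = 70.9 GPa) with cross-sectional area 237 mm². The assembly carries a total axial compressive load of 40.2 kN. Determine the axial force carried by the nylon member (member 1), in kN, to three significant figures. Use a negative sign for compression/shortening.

Equal strain + equilibrium ⇒ each member carries load in proportion to AE: A₁E₁ = 828100 N, A₂E₂ = 16800000 N, ΣAE = 17630000 N.
F₁ = P·A₁E₁/ΣAE = -40200·828100/17630000 = -1888 N.

-1.89 kN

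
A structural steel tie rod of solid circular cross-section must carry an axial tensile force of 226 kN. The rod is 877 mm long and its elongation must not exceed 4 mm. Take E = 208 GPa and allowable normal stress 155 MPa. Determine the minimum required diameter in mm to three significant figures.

Required area A ≥ P/σ_allow = 226000/155 = 1458 mm².
For a solid circular section, d ≥ √(4A/π) = 43.09 mm.
Elongation limit: A ≥ PL/(Eδ_allow) = 226000·877/(208000·4) = 238.2 mm² ⇒ d ≥ 17.42 mm.
The stress limit governs.

43.1 mm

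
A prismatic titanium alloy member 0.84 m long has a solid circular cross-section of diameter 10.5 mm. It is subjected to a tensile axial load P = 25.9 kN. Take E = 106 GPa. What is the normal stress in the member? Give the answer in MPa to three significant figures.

A = 86.59 mm².
σ = N/A = 25900/86.59 = 299.1 MPa.

299 MPa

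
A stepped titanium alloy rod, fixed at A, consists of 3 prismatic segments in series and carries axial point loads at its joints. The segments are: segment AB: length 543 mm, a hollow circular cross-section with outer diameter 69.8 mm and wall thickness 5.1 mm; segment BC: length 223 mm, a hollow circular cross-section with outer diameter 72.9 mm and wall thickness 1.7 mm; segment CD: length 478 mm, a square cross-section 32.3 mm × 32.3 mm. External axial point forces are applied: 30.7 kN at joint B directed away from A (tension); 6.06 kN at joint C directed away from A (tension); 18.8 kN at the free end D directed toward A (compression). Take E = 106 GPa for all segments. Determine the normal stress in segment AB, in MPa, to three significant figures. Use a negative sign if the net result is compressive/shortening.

17.3 MPa

Internal axial forces (sectioning from the free end, tension +): N_CD = -18.8 kN, N_BC = -12.74 kN, N_AB = 17.96 kN.
A_AB = 1037 mm².
σ_AB = N_AB/A_AB = 17960/1037 = 17.33 MPa.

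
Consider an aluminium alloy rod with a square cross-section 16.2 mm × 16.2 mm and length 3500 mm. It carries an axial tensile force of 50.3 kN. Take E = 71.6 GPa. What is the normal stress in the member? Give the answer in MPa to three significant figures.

A = 262.4 mm².
σ = N/A = 50300/262.4 = 191.7 MPa.

192 MPa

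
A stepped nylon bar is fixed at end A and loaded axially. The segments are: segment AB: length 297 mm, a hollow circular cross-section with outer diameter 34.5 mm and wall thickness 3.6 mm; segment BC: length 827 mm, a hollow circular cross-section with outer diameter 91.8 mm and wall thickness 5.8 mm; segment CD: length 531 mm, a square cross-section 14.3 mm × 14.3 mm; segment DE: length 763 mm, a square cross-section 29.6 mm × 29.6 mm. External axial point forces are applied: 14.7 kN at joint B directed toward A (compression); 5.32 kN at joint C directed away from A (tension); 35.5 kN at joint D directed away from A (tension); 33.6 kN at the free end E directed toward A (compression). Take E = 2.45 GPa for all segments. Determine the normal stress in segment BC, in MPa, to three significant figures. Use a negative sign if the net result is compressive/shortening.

4.61 MPa

Internal axial forces (sectioning from the free end, tension +): N_DE = -33.6 kN, N_CD = 1.9 kN, N_BC = 7.22 kN, N_AB = -7.48 kN.
A_BC = 1567 mm².
σ_BC = N_BC/A_BC = 7220/1567 = 4.607 MPa.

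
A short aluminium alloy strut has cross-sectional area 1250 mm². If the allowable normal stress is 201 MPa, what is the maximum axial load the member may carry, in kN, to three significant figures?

P_max = σ_allow · A = 201 · 1250 = 251200 N = 251.2 kN.

251 kN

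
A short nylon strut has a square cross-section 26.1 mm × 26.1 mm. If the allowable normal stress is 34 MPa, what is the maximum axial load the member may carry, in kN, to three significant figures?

A = 681.2 mm².
P_max = σ_allow · A = 34 · 681.2 = 23160 N = 23.16 kN.

23.2 kN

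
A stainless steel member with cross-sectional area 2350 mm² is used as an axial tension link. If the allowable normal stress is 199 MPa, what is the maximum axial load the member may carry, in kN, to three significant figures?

468 kN

P_max = σ_allow · A = 199 · 2350 = 467600 N = 467.6 kN.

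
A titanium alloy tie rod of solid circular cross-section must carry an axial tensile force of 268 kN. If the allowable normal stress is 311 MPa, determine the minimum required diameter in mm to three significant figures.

Required area A ≥ P/σ_allow = 268000/311 = 861.7 mm².
For a solid circular section, d ≥ √(4A/π) = 33.12 mm.

33.1 mm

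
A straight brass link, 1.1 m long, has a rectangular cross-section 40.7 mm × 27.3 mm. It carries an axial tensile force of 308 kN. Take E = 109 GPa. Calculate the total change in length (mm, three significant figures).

2.80 mm

A = 1111 mm².
δ_mech = NL/(AE) = 308000·1100/(1111·109000) = 2.797 mm.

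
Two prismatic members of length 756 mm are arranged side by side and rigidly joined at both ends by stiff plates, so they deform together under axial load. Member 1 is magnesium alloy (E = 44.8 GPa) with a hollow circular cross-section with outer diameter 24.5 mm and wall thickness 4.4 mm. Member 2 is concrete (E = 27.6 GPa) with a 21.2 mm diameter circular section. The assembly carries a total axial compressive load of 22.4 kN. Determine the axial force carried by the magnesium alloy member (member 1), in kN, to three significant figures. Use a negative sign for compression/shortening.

-12.6 kN

A_1 = 277.8 mm².
A_2 = 353 mm².
Equal strain + equilibrium ⇒ each member carries load in proportion to AE: A₁E₁ = 12450000 N, A₂E₂ = 9743000 N, ΣAE = 22190000 N.
F₁ = P·A₁E₁/ΣAE = -22400·12450000/22190000 = -12570 N.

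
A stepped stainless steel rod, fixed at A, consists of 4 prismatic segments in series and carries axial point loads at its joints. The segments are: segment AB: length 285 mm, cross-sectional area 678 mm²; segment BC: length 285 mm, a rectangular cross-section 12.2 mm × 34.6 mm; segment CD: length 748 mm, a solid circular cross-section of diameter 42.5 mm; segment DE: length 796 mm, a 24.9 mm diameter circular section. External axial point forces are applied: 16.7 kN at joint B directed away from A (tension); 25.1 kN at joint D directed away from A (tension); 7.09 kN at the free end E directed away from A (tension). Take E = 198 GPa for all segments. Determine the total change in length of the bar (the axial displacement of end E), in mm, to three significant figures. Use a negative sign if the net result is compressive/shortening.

0.358 mm

Internal axial forces (sectioning from the free end, tension +): N_DE = 7.09 kN, N_CD = 32.19 kN, N_BC = 32.19 kN, N_AB = 48.89 kN.
A_BC = 422.1 mm².
A_CD = 1419 mm².
A_DE = 487 mm².
δ_AB = 48890·285/(678·198000) = 0.1038 mm
δ_BC = 32190·285/(422.1·198000) = 0.1098 mm
δ_CD = 32190·748/(1419·198000) = 0.08572 mm
δ_DE = 7090·796/(487·198000) = 0.05853 mm
δ = Σδ_i = 0.3578 mm.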